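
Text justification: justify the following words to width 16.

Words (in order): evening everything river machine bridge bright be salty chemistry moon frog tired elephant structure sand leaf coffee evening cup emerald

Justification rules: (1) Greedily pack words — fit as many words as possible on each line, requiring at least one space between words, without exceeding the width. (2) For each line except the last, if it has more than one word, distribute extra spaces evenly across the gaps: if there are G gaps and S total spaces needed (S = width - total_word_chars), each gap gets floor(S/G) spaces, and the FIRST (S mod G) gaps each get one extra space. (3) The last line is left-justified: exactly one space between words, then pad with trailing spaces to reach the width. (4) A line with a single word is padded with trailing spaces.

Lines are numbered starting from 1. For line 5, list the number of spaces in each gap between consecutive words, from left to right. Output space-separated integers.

Answer: 3

Derivation:
Line 1: ['evening'] (min_width=7, slack=9)
Line 2: ['everything', 'river'] (min_width=16, slack=0)
Line 3: ['machine', 'bridge'] (min_width=14, slack=2)
Line 4: ['bright', 'be', 'salty'] (min_width=15, slack=1)
Line 5: ['chemistry', 'moon'] (min_width=14, slack=2)
Line 6: ['frog', 'tired'] (min_width=10, slack=6)
Line 7: ['elephant'] (min_width=8, slack=8)
Line 8: ['structure', 'sand'] (min_width=14, slack=2)
Line 9: ['leaf', 'coffee'] (min_width=11, slack=5)
Line 10: ['evening', 'cup'] (min_width=11, slack=5)
Line 11: ['emerald'] (min_width=7, slack=9)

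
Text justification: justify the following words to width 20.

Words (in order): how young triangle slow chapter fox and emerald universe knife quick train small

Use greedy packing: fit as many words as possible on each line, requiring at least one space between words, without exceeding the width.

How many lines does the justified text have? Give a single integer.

Line 1: ['how', 'young', 'triangle'] (min_width=18, slack=2)
Line 2: ['slow', 'chapter', 'fox', 'and'] (min_width=20, slack=0)
Line 3: ['emerald', 'universe'] (min_width=16, slack=4)
Line 4: ['knife', 'quick', 'train'] (min_width=17, slack=3)
Line 5: ['small'] (min_width=5, slack=15)
Total lines: 5

Answer: 5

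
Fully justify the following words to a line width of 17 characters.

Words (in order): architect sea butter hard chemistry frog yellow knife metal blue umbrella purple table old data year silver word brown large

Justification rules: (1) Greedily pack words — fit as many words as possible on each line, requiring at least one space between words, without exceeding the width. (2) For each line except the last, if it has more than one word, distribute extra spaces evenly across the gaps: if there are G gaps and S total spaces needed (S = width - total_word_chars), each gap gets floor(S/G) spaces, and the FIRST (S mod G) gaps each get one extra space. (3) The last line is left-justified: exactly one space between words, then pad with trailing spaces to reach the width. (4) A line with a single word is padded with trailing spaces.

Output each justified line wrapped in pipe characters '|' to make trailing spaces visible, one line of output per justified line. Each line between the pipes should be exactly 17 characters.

Line 1: ['architect', 'sea'] (min_width=13, slack=4)
Line 2: ['butter', 'hard'] (min_width=11, slack=6)
Line 3: ['chemistry', 'frog'] (min_width=14, slack=3)
Line 4: ['yellow', 'knife'] (min_width=12, slack=5)
Line 5: ['metal', 'blue'] (min_width=10, slack=7)
Line 6: ['umbrella', 'purple'] (min_width=15, slack=2)
Line 7: ['table', 'old', 'data'] (min_width=14, slack=3)
Line 8: ['year', 'silver', 'word'] (min_width=16, slack=1)
Line 9: ['brown', 'large'] (min_width=11, slack=6)

Answer: |architect     sea|
|butter       hard|
|chemistry    frog|
|yellow      knife|
|metal        blue|
|umbrella   purple|
|table   old  data|
|year  silver word|
|brown large      |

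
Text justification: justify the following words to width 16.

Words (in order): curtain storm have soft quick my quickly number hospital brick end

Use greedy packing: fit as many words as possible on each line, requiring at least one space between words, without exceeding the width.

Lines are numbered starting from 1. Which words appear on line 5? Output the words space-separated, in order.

Answer: brick end

Derivation:
Line 1: ['curtain', 'storm'] (min_width=13, slack=3)
Line 2: ['have', 'soft', 'quick'] (min_width=15, slack=1)
Line 3: ['my', 'quickly'] (min_width=10, slack=6)
Line 4: ['number', 'hospital'] (min_width=15, slack=1)
Line 5: ['brick', 'end'] (min_width=9, slack=7)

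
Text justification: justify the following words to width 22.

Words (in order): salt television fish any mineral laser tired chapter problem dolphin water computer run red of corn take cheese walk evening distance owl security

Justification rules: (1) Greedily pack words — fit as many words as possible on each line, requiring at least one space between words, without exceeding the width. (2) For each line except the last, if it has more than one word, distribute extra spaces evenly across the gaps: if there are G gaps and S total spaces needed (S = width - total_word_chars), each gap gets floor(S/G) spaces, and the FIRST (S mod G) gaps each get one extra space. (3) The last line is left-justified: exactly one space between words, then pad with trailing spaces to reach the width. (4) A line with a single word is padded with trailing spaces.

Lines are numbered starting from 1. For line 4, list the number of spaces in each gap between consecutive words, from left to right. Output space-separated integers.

Line 1: ['salt', 'television', 'fish'] (min_width=20, slack=2)
Line 2: ['any', 'mineral', 'laser'] (min_width=17, slack=5)
Line 3: ['tired', 'chapter', 'problem'] (min_width=21, slack=1)
Line 4: ['dolphin', 'water', 'computer'] (min_width=22, slack=0)
Line 5: ['run', 'red', 'of', 'corn', 'take'] (min_width=20, slack=2)
Line 6: ['cheese', 'walk', 'evening'] (min_width=19, slack=3)
Line 7: ['distance', 'owl', 'security'] (min_width=21, slack=1)

Answer: 1 1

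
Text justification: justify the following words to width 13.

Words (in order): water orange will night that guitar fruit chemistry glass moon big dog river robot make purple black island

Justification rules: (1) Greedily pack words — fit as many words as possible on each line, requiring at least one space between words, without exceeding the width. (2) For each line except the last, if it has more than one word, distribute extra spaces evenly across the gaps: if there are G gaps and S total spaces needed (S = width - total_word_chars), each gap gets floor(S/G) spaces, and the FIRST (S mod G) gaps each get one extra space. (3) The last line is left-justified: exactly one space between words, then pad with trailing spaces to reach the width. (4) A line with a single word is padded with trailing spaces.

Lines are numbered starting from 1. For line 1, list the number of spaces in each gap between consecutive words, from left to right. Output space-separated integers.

Line 1: ['water', 'orange'] (min_width=12, slack=1)
Line 2: ['will', 'night'] (min_width=10, slack=3)
Line 3: ['that', 'guitar'] (min_width=11, slack=2)
Line 4: ['fruit'] (min_width=5, slack=8)
Line 5: ['chemistry'] (min_width=9, slack=4)
Line 6: ['glass', 'moon'] (min_width=10, slack=3)
Line 7: ['big', 'dog', 'river'] (min_width=13, slack=0)
Line 8: ['robot', 'make'] (min_width=10, slack=3)
Line 9: ['purple', 'black'] (min_width=12, slack=1)
Line 10: ['island'] (min_width=6, slack=7)

Answer: 2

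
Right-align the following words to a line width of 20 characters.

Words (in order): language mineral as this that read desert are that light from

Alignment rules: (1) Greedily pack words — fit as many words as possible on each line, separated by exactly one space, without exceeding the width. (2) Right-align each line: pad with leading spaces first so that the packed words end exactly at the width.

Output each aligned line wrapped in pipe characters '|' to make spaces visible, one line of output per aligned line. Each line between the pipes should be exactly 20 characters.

Line 1: ['language', 'mineral', 'as'] (min_width=19, slack=1)
Line 2: ['this', 'that', 'read'] (min_width=14, slack=6)
Line 3: ['desert', 'are', 'that'] (min_width=15, slack=5)
Line 4: ['light', 'from'] (min_width=10, slack=10)

Answer: | language mineral as|
|      this that read|
|     desert are that|
|          light from|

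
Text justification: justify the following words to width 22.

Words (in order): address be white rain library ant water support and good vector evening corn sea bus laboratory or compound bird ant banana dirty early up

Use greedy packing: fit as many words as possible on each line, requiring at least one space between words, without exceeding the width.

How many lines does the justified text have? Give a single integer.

Line 1: ['address', 'be', 'white', 'rain'] (min_width=21, slack=1)
Line 2: ['library', 'ant', 'water'] (min_width=17, slack=5)
Line 3: ['support', 'and', 'good'] (min_width=16, slack=6)
Line 4: ['vector', 'evening', 'corn'] (min_width=19, slack=3)
Line 5: ['sea', 'bus', 'laboratory', 'or'] (min_width=21, slack=1)
Line 6: ['compound', 'bird', 'ant'] (min_width=17, slack=5)
Line 7: ['banana', 'dirty', 'early', 'up'] (min_width=21, slack=1)
Total lines: 7

Answer: 7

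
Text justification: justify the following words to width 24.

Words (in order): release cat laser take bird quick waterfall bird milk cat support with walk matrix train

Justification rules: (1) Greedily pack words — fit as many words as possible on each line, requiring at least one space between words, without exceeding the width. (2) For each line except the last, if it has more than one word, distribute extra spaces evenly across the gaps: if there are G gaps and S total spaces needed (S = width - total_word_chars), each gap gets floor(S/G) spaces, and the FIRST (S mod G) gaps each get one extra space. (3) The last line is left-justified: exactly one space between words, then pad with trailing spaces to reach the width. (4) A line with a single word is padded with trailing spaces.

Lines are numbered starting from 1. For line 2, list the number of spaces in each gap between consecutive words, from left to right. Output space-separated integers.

Answer: 3 3

Derivation:
Line 1: ['release', 'cat', 'laser', 'take'] (min_width=22, slack=2)
Line 2: ['bird', 'quick', 'waterfall'] (min_width=20, slack=4)
Line 3: ['bird', 'milk', 'cat', 'support'] (min_width=21, slack=3)
Line 4: ['with', 'walk', 'matrix', 'train'] (min_width=22, slack=2)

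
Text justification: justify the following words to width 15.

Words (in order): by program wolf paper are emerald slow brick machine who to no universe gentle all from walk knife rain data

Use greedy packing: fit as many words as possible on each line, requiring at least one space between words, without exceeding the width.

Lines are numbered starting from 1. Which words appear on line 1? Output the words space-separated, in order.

Answer: by program wolf

Derivation:
Line 1: ['by', 'program', 'wolf'] (min_width=15, slack=0)
Line 2: ['paper', 'are'] (min_width=9, slack=6)
Line 3: ['emerald', 'slow'] (min_width=12, slack=3)
Line 4: ['brick', 'machine'] (min_width=13, slack=2)
Line 5: ['who', 'to', 'no'] (min_width=9, slack=6)
Line 6: ['universe', 'gentle'] (min_width=15, slack=0)
Line 7: ['all', 'from', 'walk'] (min_width=13, slack=2)
Line 8: ['knife', 'rain', 'data'] (min_width=15, slack=0)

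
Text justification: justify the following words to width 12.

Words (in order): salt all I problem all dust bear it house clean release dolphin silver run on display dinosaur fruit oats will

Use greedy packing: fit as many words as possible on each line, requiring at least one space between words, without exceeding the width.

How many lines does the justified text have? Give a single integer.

Answer: 11

Derivation:
Line 1: ['salt', 'all', 'I'] (min_width=10, slack=2)
Line 2: ['problem', 'all'] (min_width=11, slack=1)
Line 3: ['dust', 'bear', 'it'] (min_width=12, slack=0)
Line 4: ['house', 'clean'] (min_width=11, slack=1)
Line 5: ['release'] (min_width=7, slack=5)
Line 6: ['dolphin'] (min_width=7, slack=5)
Line 7: ['silver', 'run'] (min_width=10, slack=2)
Line 8: ['on', 'display'] (min_width=10, slack=2)
Line 9: ['dinosaur'] (min_width=8, slack=4)
Line 10: ['fruit', 'oats'] (min_width=10, slack=2)
Line 11: ['will'] (min_width=4, slack=8)
Total lines: 11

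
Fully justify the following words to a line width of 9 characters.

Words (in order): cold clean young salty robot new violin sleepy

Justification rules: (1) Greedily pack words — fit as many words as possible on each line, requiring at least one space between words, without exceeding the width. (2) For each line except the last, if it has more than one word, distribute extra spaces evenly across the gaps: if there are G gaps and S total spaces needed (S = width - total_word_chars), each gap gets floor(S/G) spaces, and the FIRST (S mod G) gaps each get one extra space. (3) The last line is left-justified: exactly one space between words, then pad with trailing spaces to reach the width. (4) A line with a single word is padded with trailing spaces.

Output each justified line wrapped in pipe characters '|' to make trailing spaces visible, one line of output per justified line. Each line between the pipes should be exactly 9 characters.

Answer: |cold     |
|clean    |
|young    |
|salty    |
|robot new|
|violin   |
|sleepy   |

Derivation:
Line 1: ['cold'] (min_width=4, slack=5)
Line 2: ['clean'] (min_width=5, slack=4)
Line 3: ['young'] (min_width=5, slack=4)
Line 4: ['salty'] (min_width=5, slack=4)
Line 5: ['robot', 'new'] (min_width=9, slack=0)
Line 6: ['violin'] (min_width=6, slack=3)
Line 7: ['sleepy'] (min_width=6, slack=3)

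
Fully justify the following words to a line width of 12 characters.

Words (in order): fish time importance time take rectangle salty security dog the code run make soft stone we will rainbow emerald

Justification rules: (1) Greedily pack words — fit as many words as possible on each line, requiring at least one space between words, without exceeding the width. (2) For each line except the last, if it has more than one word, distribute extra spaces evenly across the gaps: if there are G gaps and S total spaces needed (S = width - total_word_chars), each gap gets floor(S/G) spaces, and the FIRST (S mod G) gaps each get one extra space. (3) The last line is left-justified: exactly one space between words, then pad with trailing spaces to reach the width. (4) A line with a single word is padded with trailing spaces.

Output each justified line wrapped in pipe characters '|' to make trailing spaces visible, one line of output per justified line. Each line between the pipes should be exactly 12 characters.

Line 1: ['fish', 'time'] (min_width=9, slack=3)
Line 2: ['importance'] (min_width=10, slack=2)
Line 3: ['time', 'take'] (min_width=9, slack=3)
Line 4: ['rectangle'] (min_width=9, slack=3)
Line 5: ['salty'] (min_width=5, slack=7)
Line 6: ['security', 'dog'] (min_width=12, slack=0)
Line 7: ['the', 'code', 'run'] (min_width=12, slack=0)
Line 8: ['make', 'soft'] (min_width=9, slack=3)
Line 9: ['stone', 'we'] (min_width=8, slack=4)
Line 10: ['will', 'rainbow'] (min_width=12, slack=0)
Line 11: ['emerald'] (min_width=7, slack=5)

Answer: |fish    time|
|importance  |
|time    take|
|rectangle   |
|salty       |
|security dog|
|the code run|
|make    soft|
|stone     we|
|will rainbow|
|emerald     |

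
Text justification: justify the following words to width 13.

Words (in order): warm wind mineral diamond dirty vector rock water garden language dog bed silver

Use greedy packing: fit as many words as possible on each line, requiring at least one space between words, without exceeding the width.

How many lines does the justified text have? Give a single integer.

Answer: 7

Derivation:
Line 1: ['warm', 'wind'] (min_width=9, slack=4)
Line 2: ['mineral'] (min_width=7, slack=6)
Line 3: ['diamond', 'dirty'] (min_width=13, slack=0)
Line 4: ['vector', 'rock'] (min_width=11, slack=2)
Line 5: ['water', 'garden'] (min_width=12, slack=1)
Line 6: ['language', 'dog'] (min_width=12, slack=1)
Line 7: ['bed', 'silver'] (min_width=10, slack=3)
Total lines: 7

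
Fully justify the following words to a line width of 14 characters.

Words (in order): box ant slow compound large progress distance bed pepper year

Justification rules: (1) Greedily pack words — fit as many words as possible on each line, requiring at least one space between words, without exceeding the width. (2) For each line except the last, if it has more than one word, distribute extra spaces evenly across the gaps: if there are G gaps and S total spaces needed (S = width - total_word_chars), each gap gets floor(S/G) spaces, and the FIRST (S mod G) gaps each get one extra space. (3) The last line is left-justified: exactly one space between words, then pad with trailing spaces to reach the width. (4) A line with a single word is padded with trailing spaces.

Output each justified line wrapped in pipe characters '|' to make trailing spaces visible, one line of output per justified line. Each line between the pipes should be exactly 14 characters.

Answer: |box  ant  slow|
|compound large|
|progress      |
|distance   bed|
|pepper year   |

Derivation:
Line 1: ['box', 'ant', 'slow'] (min_width=12, slack=2)
Line 2: ['compound', 'large'] (min_width=14, slack=0)
Line 3: ['progress'] (min_width=8, slack=6)
Line 4: ['distance', 'bed'] (min_width=12, slack=2)
Line 5: ['pepper', 'year'] (min_width=11, slack=3)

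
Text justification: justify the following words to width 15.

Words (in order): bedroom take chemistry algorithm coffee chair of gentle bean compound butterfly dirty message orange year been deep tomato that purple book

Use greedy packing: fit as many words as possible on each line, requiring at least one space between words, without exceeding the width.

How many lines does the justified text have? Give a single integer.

Line 1: ['bedroom', 'take'] (min_width=12, slack=3)
Line 2: ['chemistry'] (min_width=9, slack=6)
Line 3: ['algorithm'] (min_width=9, slack=6)
Line 4: ['coffee', 'chair', 'of'] (min_width=15, slack=0)
Line 5: ['gentle', 'bean'] (min_width=11, slack=4)
Line 6: ['compound'] (min_width=8, slack=7)
Line 7: ['butterfly', 'dirty'] (min_width=15, slack=0)
Line 8: ['message', 'orange'] (min_width=14, slack=1)
Line 9: ['year', 'been', 'deep'] (min_width=14, slack=1)
Line 10: ['tomato', 'that'] (min_width=11, slack=4)
Line 11: ['purple', 'book'] (min_width=11, slack=4)
Total lines: 11

Answer: 11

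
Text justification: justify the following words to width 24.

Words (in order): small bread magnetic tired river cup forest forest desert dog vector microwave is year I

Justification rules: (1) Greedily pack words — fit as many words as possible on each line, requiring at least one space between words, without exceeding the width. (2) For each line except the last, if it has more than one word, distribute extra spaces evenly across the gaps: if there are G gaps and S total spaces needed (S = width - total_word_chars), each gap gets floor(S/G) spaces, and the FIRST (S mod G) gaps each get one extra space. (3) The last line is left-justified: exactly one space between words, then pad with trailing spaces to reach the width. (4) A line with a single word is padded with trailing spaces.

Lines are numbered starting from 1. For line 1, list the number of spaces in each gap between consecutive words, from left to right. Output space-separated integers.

Answer: 3 3

Derivation:
Line 1: ['small', 'bread', 'magnetic'] (min_width=20, slack=4)
Line 2: ['tired', 'river', 'cup', 'forest'] (min_width=22, slack=2)
Line 3: ['forest', 'desert', 'dog', 'vector'] (min_width=24, slack=0)
Line 4: ['microwave', 'is', 'year', 'I'] (min_width=19, slack=5)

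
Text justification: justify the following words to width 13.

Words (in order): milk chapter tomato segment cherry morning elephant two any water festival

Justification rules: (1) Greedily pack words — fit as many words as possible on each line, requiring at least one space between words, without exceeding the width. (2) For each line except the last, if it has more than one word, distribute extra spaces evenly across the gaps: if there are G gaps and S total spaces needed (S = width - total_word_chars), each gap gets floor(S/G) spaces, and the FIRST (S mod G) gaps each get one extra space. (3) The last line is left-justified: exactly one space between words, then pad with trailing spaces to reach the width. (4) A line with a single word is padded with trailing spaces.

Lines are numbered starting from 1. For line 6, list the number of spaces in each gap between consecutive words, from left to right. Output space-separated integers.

Answer: 2

Derivation:
Line 1: ['milk', 'chapter'] (min_width=12, slack=1)
Line 2: ['tomato'] (min_width=6, slack=7)
Line 3: ['segment'] (min_width=7, slack=6)
Line 4: ['cherry'] (min_width=6, slack=7)
Line 5: ['morning'] (min_width=7, slack=6)
Line 6: ['elephant', 'two'] (min_width=12, slack=1)
Line 7: ['any', 'water'] (min_width=9, slack=4)
Line 8: ['festival'] (min_width=8, slack=5)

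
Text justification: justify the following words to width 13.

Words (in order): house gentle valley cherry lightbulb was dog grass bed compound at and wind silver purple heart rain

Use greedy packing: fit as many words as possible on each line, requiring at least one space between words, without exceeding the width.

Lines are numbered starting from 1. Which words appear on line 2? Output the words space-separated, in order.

Line 1: ['house', 'gentle'] (min_width=12, slack=1)
Line 2: ['valley', 'cherry'] (min_width=13, slack=0)
Line 3: ['lightbulb', 'was'] (min_width=13, slack=0)
Line 4: ['dog', 'grass', 'bed'] (min_width=13, slack=0)
Line 5: ['compound', 'at'] (min_width=11, slack=2)
Line 6: ['and', 'wind'] (min_width=8, slack=5)
Line 7: ['silver', 'purple'] (min_width=13, slack=0)
Line 8: ['heart', 'rain'] (min_width=10, slack=3)

Answer: valley cherry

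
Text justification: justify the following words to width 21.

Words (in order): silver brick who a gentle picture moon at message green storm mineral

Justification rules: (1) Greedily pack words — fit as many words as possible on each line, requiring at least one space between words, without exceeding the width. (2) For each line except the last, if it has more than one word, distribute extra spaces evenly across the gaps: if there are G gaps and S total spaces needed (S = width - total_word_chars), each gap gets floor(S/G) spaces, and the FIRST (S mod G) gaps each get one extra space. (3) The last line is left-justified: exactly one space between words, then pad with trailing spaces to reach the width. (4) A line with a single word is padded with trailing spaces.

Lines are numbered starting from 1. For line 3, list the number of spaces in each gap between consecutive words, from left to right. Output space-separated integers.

Answer: 4 3

Derivation:
Line 1: ['silver', 'brick', 'who', 'a'] (min_width=18, slack=3)
Line 2: ['gentle', 'picture', 'moon'] (min_width=19, slack=2)
Line 3: ['at', 'message', 'green'] (min_width=16, slack=5)
Line 4: ['storm', 'mineral'] (min_width=13, slack=8)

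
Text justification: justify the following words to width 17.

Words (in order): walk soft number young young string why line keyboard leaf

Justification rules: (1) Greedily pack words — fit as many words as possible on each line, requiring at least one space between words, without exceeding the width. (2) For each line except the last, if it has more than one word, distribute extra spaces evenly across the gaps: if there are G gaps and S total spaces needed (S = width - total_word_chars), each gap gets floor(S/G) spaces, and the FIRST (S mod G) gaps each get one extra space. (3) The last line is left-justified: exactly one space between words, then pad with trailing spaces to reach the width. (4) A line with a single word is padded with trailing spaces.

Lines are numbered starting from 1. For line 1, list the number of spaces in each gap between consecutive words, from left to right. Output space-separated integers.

Line 1: ['walk', 'soft', 'number'] (min_width=16, slack=1)
Line 2: ['young', 'young'] (min_width=11, slack=6)
Line 3: ['string', 'why', 'line'] (min_width=15, slack=2)
Line 4: ['keyboard', 'leaf'] (min_width=13, slack=4)

Answer: 2 1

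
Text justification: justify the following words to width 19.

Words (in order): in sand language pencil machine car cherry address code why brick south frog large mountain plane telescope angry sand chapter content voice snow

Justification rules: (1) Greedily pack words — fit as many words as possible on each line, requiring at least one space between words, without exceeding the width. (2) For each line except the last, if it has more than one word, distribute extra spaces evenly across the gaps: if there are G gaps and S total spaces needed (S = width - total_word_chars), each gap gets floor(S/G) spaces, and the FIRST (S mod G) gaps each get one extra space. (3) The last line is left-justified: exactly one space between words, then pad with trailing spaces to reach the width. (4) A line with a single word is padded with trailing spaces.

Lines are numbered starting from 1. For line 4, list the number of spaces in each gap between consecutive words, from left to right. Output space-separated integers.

Line 1: ['in', 'sand', 'language'] (min_width=16, slack=3)
Line 2: ['pencil', 'machine', 'car'] (min_width=18, slack=1)
Line 3: ['cherry', 'address', 'code'] (min_width=19, slack=0)
Line 4: ['why', 'brick', 'south'] (min_width=15, slack=4)
Line 5: ['frog', 'large', 'mountain'] (min_width=19, slack=0)
Line 6: ['plane', 'telescope'] (min_width=15, slack=4)
Line 7: ['angry', 'sand', 'chapter'] (min_width=18, slack=1)
Line 8: ['content', 'voice', 'snow'] (min_width=18, slack=1)

Answer: 3 3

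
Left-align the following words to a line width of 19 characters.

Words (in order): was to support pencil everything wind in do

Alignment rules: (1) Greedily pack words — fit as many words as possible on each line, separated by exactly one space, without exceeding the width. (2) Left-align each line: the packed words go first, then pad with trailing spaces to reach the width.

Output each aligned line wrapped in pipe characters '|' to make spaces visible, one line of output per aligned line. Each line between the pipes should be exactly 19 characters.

Line 1: ['was', 'to', 'support'] (min_width=14, slack=5)
Line 2: ['pencil', 'everything'] (min_width=17, slack=2)
Line 3: ['wind', 'in', 'do'] (min_width=10, slack=9)

Answer: |was to support     |
|pencil everything  |
|wind in do         |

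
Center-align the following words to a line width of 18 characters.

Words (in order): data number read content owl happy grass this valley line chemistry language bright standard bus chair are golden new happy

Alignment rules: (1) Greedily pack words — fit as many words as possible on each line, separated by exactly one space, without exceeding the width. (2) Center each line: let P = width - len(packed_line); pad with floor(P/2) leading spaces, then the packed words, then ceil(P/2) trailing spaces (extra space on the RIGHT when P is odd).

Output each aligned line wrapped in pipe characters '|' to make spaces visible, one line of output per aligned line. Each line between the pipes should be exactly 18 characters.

Line 1: ['data', 'number', 'read'] (min_width=16, slack=2)
Line 2: ['content', 'owl', 'happy'] (min_width=17, slack=1)
Line 3: ['grass', 'this', 'valley'] (min_width=17, slack=1)
Line 4: ['line', 'chemistry'] (min_width=14, slack=4)
Line 5: ['language', 'bright'] (min_width=15, slack=3)
Line 6: ['standard', 'bus', 'chair'] (min_width=18, slack=0)
Line 7: ['are', 'golden', 'new'] (min_width=14, slack=4)
Line 8: ['happy'] (min_width=5, slack=13)

Answer: | data number read |
|content owl happy |
|grass this valley |
|  line chemistry  |
| language bright  |
|standard bus chair|
|  are golden new  |
|      happy       |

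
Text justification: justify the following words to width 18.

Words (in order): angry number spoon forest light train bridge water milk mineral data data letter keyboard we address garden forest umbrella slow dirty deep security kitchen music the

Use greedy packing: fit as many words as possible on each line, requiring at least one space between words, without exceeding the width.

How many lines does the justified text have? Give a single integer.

Line 1: ['angry', 'number', 'spoon'] (min_width=18, slack=0)
Line 2: ['forest', 'light', 'train'] (min_width=18, slack=0)
Line 3: ['bridge', 'water', 'milk'] (min_width=17, slack=1)
Line 4: ['mineral', 'data', 'data'] (min_width=17, slack=1)
Line 5: ['letter', 'keyboard', 'we'] (min_width=18, slack=0)
Line 6: ['address', 'garden'] (min_width=14, slack=4)
Line 7: ['forest', 'umbrella'] (min_width=15, slack=3)
Line 8: ['slow', 'dirty', 'deep'] (min_width=15, slack=3)
Line 9: ['security', 'kitchen'] (min_width=16, slack=2)
Line 10: ['music', 'the'] (min_width=9, slack=9)
Total lines: 10

Answer: 10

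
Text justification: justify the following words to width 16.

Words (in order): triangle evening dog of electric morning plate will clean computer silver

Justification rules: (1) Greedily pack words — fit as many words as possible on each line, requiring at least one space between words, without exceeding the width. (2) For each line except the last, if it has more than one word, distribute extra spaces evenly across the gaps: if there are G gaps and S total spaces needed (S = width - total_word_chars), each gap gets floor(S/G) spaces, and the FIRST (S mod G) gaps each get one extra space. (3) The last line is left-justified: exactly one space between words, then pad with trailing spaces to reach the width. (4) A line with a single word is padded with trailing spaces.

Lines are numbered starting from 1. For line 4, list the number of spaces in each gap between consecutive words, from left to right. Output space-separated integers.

Answer: 7

Derivation:
Line 1: ['triangle', 'evening'] (min_width=16, slack=0)
Line 2: ['dog', 'of', 'electric'] (min_width=15, slack=1)
Line 3: ['morning', 'plate'] (min_width=13, slack=3)
Line 4: ['will', 'clean'] (min_width=10, slack=6)
Line 5: ['computer', 'silver'] (min_width=15, slack=1)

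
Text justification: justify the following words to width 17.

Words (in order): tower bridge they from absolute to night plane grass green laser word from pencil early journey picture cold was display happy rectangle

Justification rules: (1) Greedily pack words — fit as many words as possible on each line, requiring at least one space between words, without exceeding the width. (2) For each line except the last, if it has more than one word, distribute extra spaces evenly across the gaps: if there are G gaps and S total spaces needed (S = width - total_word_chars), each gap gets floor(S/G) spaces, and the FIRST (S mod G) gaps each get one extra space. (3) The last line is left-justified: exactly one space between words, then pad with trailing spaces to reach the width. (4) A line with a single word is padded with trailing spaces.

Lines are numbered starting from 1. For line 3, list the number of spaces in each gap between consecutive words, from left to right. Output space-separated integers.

Answer: 1 1

Derivation:
Line 1: ['tower', 'bridge', 'they'] (min_width=17, slack=0)
Line 2: ['from', 'absolute', 'to'] (min_width=16, slack=1)
Line 3: ['night', 'plane', 'grass'] (min_width=17, slack=0)
Line 4: ['green', 'laser', 'word'] (min_width=16, slack=1)
Line 5: ['from', 'pencil', 'early'] (min_width=17, slack=0)
Line 6: ['journey', 'picture'] (min_width=15, slack=2)
Line 7: ['cold', 'was', 'display'] (min_width=16, slack=1)
Line 8: ['happy', 'rectangle'] (min_width=15, slack=2)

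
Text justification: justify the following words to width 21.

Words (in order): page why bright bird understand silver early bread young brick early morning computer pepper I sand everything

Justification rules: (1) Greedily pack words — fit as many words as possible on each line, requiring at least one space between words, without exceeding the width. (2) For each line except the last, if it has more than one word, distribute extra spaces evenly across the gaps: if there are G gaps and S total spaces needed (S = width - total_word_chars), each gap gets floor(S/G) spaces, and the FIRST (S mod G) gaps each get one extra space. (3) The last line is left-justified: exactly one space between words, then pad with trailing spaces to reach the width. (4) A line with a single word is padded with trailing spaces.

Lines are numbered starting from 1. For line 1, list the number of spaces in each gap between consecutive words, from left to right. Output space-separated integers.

Answer: 2 1 1

Derivation:
Line 1: ['page', 'why', 'bright', 'bird'] (min_width=20, slack=1)
Line 2: ['understand', 'silver'] (min_width=17, slack=4)
Line 3: ['early', 'bread', 'young'] (min_width=17, slack=4)
Line 4: ['brick', 'early', 'morning'] (min_width=19, slack=2)
Line 5: ['computer', 'pepper', 'I'] (min_width=17, slack=4)
Line 6: ['sand', 'everything'] (min_width=15, slack=6)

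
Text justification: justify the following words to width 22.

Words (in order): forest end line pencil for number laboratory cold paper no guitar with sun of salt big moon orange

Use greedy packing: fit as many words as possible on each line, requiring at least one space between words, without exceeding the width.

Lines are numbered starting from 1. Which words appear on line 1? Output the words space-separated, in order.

Line 1: ['forest', 'end', 'line', 'pencil'] (min_width=22, slack=0)
Line 2: ['for', 'number', 'laboratory'] (min_width=21, slack=1)
Line 3: ['cold', 'paper', 'no', 'guitar'] (min_width=20, slack=2)
Line 4: ['with', 'sun', 'of', 'salt', 'big'] (min_width=20, slack=2)
Line 5: ['moon', 'orange'] (min_width=11, slack=11)

Answer: forest end line pencil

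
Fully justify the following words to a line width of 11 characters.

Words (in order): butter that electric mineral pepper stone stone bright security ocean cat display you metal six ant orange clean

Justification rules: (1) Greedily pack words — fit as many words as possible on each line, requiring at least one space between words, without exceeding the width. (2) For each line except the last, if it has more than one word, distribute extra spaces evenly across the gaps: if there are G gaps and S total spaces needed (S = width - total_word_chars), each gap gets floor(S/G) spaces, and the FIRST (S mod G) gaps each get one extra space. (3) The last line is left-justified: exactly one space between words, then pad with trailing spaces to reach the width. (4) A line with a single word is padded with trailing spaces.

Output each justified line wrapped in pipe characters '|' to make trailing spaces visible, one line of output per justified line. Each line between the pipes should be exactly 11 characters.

Answer: |butter that|
|electric   |
|mineral    |
|pepper     |
|stone stone|
|bright     |
|security   |
|ocean   cat|
|display you|
|metal   six|
|ant  orange|
|clean      |

Derivation:
Line 1: ['butter', 'that'] (min_width=11, slack=0)
Line 2: ['electric'] (min_width=8, slack=3)
Line 3: ['mineral'] (min_width=7, slack=4)
Line 4: ['pepper'] (min_width=6, slack=5)
Line 5: ['stone', 'stone'] (min_width=11, slack=0)
Line 6: ['bright'] (min_width=6, slack=5)
Line 7: ['security'] (min_width=8, slack=3)
Line 8: ['ocean', 'cat'] (min_width=9, slack=2)
Line 9: ['display', 'you'] (min_width=11, slack=0)
Line 10: ['metal', 'six'] (min_width=9, slack=2)
Line 11: ['ant', 'orange'] (min_width=10, slack=1)
Line 12: ['clean'] (min_width=5, slack=6)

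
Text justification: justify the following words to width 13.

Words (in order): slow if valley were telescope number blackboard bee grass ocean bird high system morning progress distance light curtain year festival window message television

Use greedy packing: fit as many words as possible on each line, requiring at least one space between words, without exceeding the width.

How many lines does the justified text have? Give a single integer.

Answer: 16

Derivation:
Line 1: ['slow', 'if'] (min_width=7, slack=6)
Line 2: ['valley', 'were'] (min_width=11, slack=2)
Line 3: ['telescope'] (min_width=9, slack=4)
Line 4: ['number'] (min_width=6, slack=7)
Line 5: ['blackboard'] (min_width=10, slack=3)
Line 6: ['bee', 'grass'] (min_width=9, slack=4)
Line 7: ['ocean', 'bird'] (min_width=10, slack=3)
Line 8: ['high', 'system'] (min_width=11, slack=2)
Line 9: ['morning'] (min_width=7, slack=6)
Line 10: ['progress'] (min_width=8, slack=5)
Line 11: ['distance'] (min_width=8, slack=5)
Line 12: ['light', 'curtain'] (min_width=13, slack=0)
Line 13: ['year', 'festival'] (min_width=13, slack=0)
Line 14: ['window'] (min_width=6, slack=7)
Line 15: ['message'] (min_width=7, slack=6)
Line 16: ['television'] (min_width=10, slack=3)
Total lines: 16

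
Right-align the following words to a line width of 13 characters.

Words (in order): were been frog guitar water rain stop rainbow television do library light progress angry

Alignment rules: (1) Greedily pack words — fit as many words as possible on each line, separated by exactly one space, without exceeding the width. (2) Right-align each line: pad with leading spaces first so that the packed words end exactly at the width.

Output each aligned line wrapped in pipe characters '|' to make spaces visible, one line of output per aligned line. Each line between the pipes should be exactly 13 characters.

Line 1: ['were', 'been'] (min_width=9, slack=4)
Line 2: ['frog', 'guitar'] (min_width=11, slack=2)
Line 3: ['water', 'rain'] (min_width=10, slack=3)
Line 4: ['stop', 'rainbow'] (min_width=12, slack=1)
Line 5: ['television', 'do'] (min_width=13, slack=0)
Line 6: ['library', 'light'] (min_width=13, slack=0)
Line 7: ['progress'] (min_width=8, slack=5)
Line 8: ['angry'] (min_width=5, slack=8)

Answer: |    were been|
|  frog guitar|
|   water rain|
| stop rainbow|
|television do|
|library light|
|     progress|
|        angry|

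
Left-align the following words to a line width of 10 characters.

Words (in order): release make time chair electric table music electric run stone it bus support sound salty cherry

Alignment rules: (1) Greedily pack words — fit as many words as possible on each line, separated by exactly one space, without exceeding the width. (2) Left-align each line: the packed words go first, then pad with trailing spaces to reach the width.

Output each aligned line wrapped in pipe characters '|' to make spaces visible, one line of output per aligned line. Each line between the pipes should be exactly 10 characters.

Answer: |release   |
|make time |
|chair     |
|electric  |
|table     |
|music     |
|electric  |
|run stone |
|it bus    |
|support   |
|sound     |
|salty     |
|cherry    |

Derivation:
Line 1: ['release'] (min_width=7, slack=3)
Line 2: ['make', 'time'] (min_width=9, slack=1)
Line 3: ['chair'] (min_width=5, slack=5)
Line 4: ['electric'] (min_width=8, slack=2)
Line 5: ['table'] (min_width=5, slack=5)
Line 6: ['music'] (min_width=5, slack=5)
Line 7: ['electric'] (min_width=8, slack=2)
Line 8: ['run', 'stone'] (min_width=9, slack=1)
Line 9: ['it', 'bus'] (min_width=6, slack=4)
Line 10: ['support'] (min_width=7, slack=3)
Line 11: ['sound'] (min_width=5, slack=5)
Line 12: ['salty'] (min_width=5, slack=5)
Line 13: ['cherry'] (min_width=6, slack=4)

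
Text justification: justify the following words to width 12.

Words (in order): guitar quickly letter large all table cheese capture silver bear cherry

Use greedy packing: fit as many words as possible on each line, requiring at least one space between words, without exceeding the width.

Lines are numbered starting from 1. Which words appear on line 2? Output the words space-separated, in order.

Line 1: ['guitar'] (min_width=6, slack=6)
Line 2: ['quickly'] (min_width=7, slack=5)
Line 3: ['letter', 'large'] (min_width=12, slack=0)
Line 4: ['all', 'table'] (min_width=9, slack=3)
Line 5: ['cheese'] (min_width=6, slack=6)
Line 6: ['capture'] (min_width=7, slack=5)
Line 7: ['silver', 'bear'] (min_width=11, slack=1)
Line 8: ['cherry'] (min_width=6, slack=6)

Answer: quickly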